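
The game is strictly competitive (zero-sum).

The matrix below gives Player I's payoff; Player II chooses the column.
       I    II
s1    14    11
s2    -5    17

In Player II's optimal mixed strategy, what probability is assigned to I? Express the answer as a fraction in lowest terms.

6/25

Row minima are 11 and -5, so Player I's maximin is 11; column maxima are 14 and 17, so Player II's minimax is 14. These differ, so the equilibrium is in mixed strategies.
Let Player II play I with probability q. Player I is indifferent when 14q + 11(1−q) = −5q + 17(1−q), giving q = 6/25.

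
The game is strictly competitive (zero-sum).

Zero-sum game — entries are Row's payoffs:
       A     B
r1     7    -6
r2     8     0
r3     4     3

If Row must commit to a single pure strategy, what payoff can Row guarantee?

3

The worst-case payoff for each row is r1: -6, r2: 0, r3: 3.
The best of these is 3.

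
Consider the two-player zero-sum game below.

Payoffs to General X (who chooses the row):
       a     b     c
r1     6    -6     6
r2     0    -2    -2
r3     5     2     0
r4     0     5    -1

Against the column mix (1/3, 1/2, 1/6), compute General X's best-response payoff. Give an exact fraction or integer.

8/3

r1: (6)·(1/3) + (-6)·(1/2) + (6)·(1/6) = 0.
r2: (0)·(1/3) + (-2)·(1/2) + (-2)·(1/6) = -4/3.
r3: (5)·(1/3) + (2)·(1/2) + (0)·(1/6) = 8/3.
r4: (0)·(1/3) + (5)·(1/2) + (-1)·(1/6) = 7/3.
The best pure response is r3 with expected payoff 8/3.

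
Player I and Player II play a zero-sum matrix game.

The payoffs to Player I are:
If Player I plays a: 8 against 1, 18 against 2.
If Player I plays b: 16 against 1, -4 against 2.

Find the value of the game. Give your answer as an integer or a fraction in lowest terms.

Row minima are 8 and -4, so Player I's maximin is 8; column maxima are 16 and 18, so Player II's minimax is 16. These differ, so the equilibrium is in mixed strategies.
Let Player I play a with probability p. Player II is indifferent when 8p + 16(1−p) = 18p − 4(1−p), giving p = 2/3.
Let Player II play 1 with probability q. Player I is indifferent when 8q + 18(1−q) = 16q − 4(1−q), giving q = 11/15.
The value is 8·(11/15) + (18)·(4/15) = 32/3.

32/3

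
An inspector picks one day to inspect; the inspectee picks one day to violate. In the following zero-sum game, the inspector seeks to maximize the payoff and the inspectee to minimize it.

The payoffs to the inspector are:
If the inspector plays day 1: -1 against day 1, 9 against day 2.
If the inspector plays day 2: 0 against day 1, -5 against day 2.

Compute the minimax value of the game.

-1/3

Row minima are -1 and -5, so the inspector's maximin is -1; column maxima are 0 and 9, so the inspectee's minimax is 0. These differ, so the equilibrium is in mixed strategies.
Let the inspector play day 1 with probability p. The inspectee is indifferent when −p = 9p − 5(1−p), giving p = 1/3.
Let the inspectee play day 1 with probability q. The inspector is indifferent when −q + 9(1−q) = −5(1−q), giving q = 14/15.
The value is -1·(14/15) + (9)·(1/15) = -1/3.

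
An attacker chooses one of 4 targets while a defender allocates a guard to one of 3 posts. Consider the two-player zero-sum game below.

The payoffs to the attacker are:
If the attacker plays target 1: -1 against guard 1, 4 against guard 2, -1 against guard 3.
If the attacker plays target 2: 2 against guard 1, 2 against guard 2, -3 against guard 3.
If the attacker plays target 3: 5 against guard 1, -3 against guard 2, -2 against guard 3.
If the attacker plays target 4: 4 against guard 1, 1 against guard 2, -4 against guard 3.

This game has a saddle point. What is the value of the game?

Row minima: -1, -3, -3, -4 → the attacker's maximin is -1.
Column maxima: 5, 4, -1 → the defender's minimax is -1.
They coincide at (target 1, guard 3), so the value is -1.

-1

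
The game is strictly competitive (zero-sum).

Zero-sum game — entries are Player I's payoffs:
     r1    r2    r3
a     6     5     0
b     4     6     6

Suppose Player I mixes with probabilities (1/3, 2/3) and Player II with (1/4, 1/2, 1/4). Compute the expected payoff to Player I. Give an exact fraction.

Against (1/4, 1/2, 1/4), each row's expected payoff is a: 4; b: 11/2.
Taking the (1/3, 2/3)-weighted average: (1/3)·(4) + (2/3)·(11/2) = 5.

5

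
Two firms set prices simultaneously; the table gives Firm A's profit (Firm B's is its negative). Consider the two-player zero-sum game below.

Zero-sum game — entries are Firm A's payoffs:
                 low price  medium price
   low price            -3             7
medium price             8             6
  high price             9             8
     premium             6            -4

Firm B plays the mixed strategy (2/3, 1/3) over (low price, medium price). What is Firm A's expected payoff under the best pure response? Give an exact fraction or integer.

low price: (-3)·(2/3) + (7)·(1/3) = 1/3.
medium price: (8)·(2/3) + (6)·(1/3) = 22/3.
high price: (9)·(2/3) + (8)·(1/3) = 26/3.
premium: (6)·(2/3) + (-4)·(1/3) = 8/3.
The best pure response is high price with expected payoff 26/3.

26/3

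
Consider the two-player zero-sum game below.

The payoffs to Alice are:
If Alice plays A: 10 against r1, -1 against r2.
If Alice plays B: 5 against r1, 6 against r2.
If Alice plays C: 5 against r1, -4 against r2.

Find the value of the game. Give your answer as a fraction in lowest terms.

Row C is strictly dominated by row A, so Alice never plays it.
The remaining 2×2 game on (A, B) × (r1, r2) has no saddle point. Let Alice play A with probability p; indifference gives 10p + 5(1−p) = −p + 6(1−p), so p = 1/12.
Similarly Bob's optimal q on r1 is 7/12, and the value is 10·(7/12) + (-1)·(5/12) = 65/12.

65/12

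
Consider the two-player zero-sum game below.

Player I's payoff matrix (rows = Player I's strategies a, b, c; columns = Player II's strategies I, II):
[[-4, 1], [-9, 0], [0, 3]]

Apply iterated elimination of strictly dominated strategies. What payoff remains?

Column II is strictly dominated by I for Player II (-4<1, -9<0, 0<3); eliminate II.
Row a is strictly dominated by row c (0>-4); eliminate a.
Row b is strictly dominated by row c (0>-9); eliminate b.
Only (c, I) remains, with payoff 0.

0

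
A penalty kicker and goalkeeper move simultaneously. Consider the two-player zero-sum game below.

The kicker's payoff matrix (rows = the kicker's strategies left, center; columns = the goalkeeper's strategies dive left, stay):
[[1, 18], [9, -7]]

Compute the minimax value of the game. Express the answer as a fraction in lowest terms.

Row minima are 1 and -7, so the kicker's maximin is 1; column maxima are 9 and 18, so the goalkeeper's minimax is 9. These differ, so the equilibrium is in mixed strategies.
Let the kicker play left with probability p. The goalkeeper is indifferent when p + 9(1−p) = 18p − 7(1−p), giving p = 16/33.
Let the goalkeeper play dive left with probability q. The kicker is indifferent when q + 18(1−q) = 9q − 7(1−q), giving q = 25/33.
The value is 1·(25/33) + (18)·(8/33) = 169/33.

169/33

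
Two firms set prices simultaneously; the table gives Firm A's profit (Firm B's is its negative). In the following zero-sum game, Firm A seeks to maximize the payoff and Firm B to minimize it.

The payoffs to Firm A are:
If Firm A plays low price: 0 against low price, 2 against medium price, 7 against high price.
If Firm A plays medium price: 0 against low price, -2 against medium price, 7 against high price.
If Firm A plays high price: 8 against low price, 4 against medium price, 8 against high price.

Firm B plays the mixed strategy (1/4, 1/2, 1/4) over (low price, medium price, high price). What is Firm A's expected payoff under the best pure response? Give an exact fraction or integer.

6

low price: (0)·(1/4) + (2)·(1/2) + (7)·(1/4) = 11/4.
medium price: (0)·(1/4) + (-2)·(1/2) + (7)·(1/4) = 3/4.
high price: (8)·(1/4) + (4)·(1/2) + (8)·(1/4) = 6.
The best pure response is high price with expected payoff 6.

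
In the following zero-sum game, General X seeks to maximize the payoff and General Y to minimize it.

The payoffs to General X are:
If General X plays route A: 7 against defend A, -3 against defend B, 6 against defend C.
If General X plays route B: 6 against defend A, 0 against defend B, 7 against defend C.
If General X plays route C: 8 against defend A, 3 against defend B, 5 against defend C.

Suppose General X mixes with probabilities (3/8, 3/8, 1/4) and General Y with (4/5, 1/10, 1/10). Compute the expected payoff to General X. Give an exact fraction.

Against (4/5, 1/10, 1/10), each row's expected payoff is route A: 59/10; route B: 11/2; route C: 36/5.
Taking the (3/8, 3/8, 1/4)-weighted average: (3/8)·(59/10) + (3/8)·(11/2) + (1/4)·(36/5) = 243/40.

243/40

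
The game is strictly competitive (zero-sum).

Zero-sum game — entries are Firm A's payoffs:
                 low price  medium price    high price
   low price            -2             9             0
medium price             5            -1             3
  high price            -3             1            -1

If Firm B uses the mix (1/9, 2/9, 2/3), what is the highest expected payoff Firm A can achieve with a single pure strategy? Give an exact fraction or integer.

low price: (-2)·(1/9) + (9)·(2/9) + (0)·(2/3) = 16/9.
medium price: (5)·(1/9) + (-1)·(2/9) + (3)·(2/3) = 7/3.
high price: (-3)·(1/9) + (1)·(2/9) + (-1)·(2/3) = -7/9.
The best pure response is medium price with expected payoff 7/3.

7/3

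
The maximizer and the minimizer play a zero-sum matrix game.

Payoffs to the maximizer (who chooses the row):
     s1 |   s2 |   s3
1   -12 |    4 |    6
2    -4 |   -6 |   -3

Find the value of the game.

-44/9

Column s3 is strictly dominated by s2 for the minimizer (it gives the maximizer more in every row).
The remaining 2×2 game on (1, 2) × (s1, s2) has no saddle point. Let the maximizer play 1 with probability p; indifference gives −12p − 4(1−p) = 4p − 6(1−p), so p = 1/9.
Similarly the minimizer's optimal q on s1 is 5/9, and the value is -12·(5/9) + (4)·(4/9) = -44/9.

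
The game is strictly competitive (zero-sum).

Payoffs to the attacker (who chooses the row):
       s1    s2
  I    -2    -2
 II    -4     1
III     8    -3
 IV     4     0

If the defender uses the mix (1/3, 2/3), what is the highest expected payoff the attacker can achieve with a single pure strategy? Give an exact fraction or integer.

I: (-2)·(1/3) + (-2)·(2/3) = -2.
II: (-4)·(1/3) + (1)·(2/3) = -2/3.
III: (8)·(1/3) + (-3)·(2/3) = 2/3.
IV: (4)·(1/3) + (0)·(2/3) = 4/3.
The best pure response is IV with expected payoff 4/3.

4/3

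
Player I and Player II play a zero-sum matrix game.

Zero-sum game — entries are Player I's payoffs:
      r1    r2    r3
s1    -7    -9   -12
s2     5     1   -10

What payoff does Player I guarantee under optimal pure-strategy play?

Row minima: -12, -10 → Player I's maximin is -10.
Column maxima: 5, 1, -10 → Player II's minimax is -10.
They coincide at (s2, r3), so the value is -10.

-10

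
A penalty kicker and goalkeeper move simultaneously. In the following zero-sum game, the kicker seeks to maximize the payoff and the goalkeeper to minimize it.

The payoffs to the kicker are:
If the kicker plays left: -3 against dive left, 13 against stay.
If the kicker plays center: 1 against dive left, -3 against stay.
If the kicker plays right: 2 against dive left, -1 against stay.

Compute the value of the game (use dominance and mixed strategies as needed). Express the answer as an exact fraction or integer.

Row center is strictly dominated by row right, so the kicker never plays it.
The remaining 2×2 game on (left, right) × (dive left, stay) has no saddle point. Let the kicker play left with probability p; indifference gives −3p + 2(1−p) = 13p − (1−p), so p = 3/19.
Similarly the goalkeeper's optimal q on dive left is 14/19, and the value is -3·(14/19) + (13)·(5/19) = 23/19.

23/19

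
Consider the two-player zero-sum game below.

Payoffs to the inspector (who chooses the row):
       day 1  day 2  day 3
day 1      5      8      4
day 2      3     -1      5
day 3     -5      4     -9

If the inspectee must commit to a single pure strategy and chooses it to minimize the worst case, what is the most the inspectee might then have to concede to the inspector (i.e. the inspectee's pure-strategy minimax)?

The worst case (largest entry) in each column is day 1: 5, day 2: 8, day 3: 5.
The best (smallest) of these is 5.

5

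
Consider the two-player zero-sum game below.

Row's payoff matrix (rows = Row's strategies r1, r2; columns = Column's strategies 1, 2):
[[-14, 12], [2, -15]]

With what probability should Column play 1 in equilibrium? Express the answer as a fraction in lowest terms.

Row minima are -14 and -15, so Row's maximin is -14; column maxima are 2 and 12, so Column's minimax is 2. These differ, so the equilibrium is in mixed strategies.
Let Column play 1 with probability q. Row is indifferent when −14q + 12(1−q) = 2q − 15(1−q), giving q = 27/43.

27/43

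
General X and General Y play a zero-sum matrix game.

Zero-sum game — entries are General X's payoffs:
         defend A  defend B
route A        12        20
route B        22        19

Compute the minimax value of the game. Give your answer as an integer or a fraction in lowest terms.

Row minima are 12 and 19, so General X's maximin is 19; column maxima are 22 and 20, so General Y's minimax is 20. These differ, so the equilibrium is in mixed strategies.
Let General X play route A with probability p. General Y is indifferent when 12p + 22(1−p) = 20p + 19(1−p), giving p = 3/11.
Let General Y play defend A with probability q. General X is indifferent when 12q + 20(1−q) = 22q + 19(1−q), giving q = 1/11.
The value is 12·(1/11) + (20)·(10/11) = 212/11.

212/11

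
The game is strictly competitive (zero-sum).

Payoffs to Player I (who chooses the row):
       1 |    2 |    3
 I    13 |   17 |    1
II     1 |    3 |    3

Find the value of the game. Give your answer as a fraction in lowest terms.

19/7

Column 2 is strictly dominated by 1 for Player II (it gives Player I more in every row).
The remaining 2×2 game on (I, II) × (1, 3) has no saddle point. Let Player I play I with probability p; indifference gives 13p + (1−p) = p + 3(1−p), so p = 1/7.
Similarly Player II's optimal q on 1 is 1/7, and the value is 13·(1/7) + (1)·(6/7) = 19/7.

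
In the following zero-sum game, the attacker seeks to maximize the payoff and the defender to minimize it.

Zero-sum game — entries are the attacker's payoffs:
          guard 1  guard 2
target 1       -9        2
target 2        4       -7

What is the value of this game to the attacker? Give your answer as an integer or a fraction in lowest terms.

-5/2

Row minima are -9 and -7, so the attacker's maximin is -7; column maxima are 4 and 2, so the defender's minimax is 2. These differ, so the equilibrium is in mixed strategies.
Let the attacker play target 1 with probability p. The defender is indifferent when −9p + 4(1−p) = 2p − 7(1−p), giving p = 1/2.
Let the defender play guard 1 with probability q. The attacker is indifferent when −9q + 2(1−q) = 4q − 7(1−q), giving q = 9/22.
The value is -9·(9/22) + (2)·(13/22) = -5/2.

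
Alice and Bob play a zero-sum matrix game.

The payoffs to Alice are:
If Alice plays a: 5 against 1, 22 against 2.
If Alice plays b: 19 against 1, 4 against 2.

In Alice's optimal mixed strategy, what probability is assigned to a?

Row minima are 5 and 4, so Alice's maximin is 5; column maxima are 19 and 22, so Bob's minimax is 19. These differ, so the equilibrium is in mixed strategies.
Let Alice play a with probability p. Bob is indifferent when 5p + 19(1−p) = 22p + 4(1−p), giving p = 15/32.

15/32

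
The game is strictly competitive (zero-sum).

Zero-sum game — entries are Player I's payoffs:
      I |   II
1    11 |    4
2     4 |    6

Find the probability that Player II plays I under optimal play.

Row minima are 4 and 4, so Player I's maximin is 4; column maxima are 11 and 6, so Player II's minimax is 6. These differ, so the equilibrium is in mixed strategies.
Let Player II play I with probability q. Player I is indifferent when 11q + 4(1−q) = 4q + 6(1−q), giving q = 2/9.

2/9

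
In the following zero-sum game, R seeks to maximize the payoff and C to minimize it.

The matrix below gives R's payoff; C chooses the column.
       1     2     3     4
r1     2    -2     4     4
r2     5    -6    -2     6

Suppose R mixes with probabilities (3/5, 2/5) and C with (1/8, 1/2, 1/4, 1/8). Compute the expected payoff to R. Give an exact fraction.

-2/5

Against (1/8, 1/2, 1/4, 1/8), each row's expected payoff is r1: 3/4; r2: -17/8.
Taking the (3/5, 2/5)-weighted average: (3/5)·(3/4) + (2/5)·(-17/8) = -2/5.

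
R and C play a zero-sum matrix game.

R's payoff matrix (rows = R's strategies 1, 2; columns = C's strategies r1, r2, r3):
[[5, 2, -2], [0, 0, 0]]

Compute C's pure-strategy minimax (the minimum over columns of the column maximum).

The worst case (largest entry) in each column is r1: 5, r2: 2, r3: 0.
The best (smallest) of these is 0.

0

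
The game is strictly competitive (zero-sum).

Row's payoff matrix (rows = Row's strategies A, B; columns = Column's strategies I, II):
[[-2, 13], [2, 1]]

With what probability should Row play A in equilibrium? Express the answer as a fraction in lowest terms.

1/16

Row minima are -2 and 1, so Row's maximin is 1; column maxima are 2 and 13, so Column's minimax is 2. These differ, so the equilibrium is in mixed strategies.
Let Row play A with probability p. Column is indifferent when −2p + 2(1−p) = 13p + (1−p), giving p = 1/16.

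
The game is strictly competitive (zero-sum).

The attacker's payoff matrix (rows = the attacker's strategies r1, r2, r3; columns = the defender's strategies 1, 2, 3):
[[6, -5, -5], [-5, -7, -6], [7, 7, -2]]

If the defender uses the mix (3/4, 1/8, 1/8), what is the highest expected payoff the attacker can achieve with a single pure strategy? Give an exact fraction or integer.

47/8

r1: (6)·(3/4) + (-5)·(1/8) + (-5)·(1/8) = 13/4.
r2: (-5)·(3/4) + (-7)·(1/8) + (-6)·(1/8) = -43/8.
r3: (7)·(3/4) + (7)·(1/8) + (-2)·(1/8) = 47/8.
The best pure response is r3 with expected payoff 47/8.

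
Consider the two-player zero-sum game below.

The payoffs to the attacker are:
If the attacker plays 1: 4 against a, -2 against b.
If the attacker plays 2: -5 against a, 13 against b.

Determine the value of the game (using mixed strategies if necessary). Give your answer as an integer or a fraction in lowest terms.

7/4

Row minima are -2 and -5, so the attacker's maximin is -2; column maxima are 4 and 13, so the defender's minimax is 4. These differ, so the equilibrium is in mixed strategies.
Let the attacker play 1 with probability p. The defender is indifferent when 4p − 5(1−p) = −2p + 13(1−p), giving p = 3/4.
Let the defender play a with probability q. The attacker is indifferent when 4q − 2(1−q) = −5q + 13(1−q), giving q = 5/8.
The value is 4·(5/8) + (-2)·(3/8) = 7/4.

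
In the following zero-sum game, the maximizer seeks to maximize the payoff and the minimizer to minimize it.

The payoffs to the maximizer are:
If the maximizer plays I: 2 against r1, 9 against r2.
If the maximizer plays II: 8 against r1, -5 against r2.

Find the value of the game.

Row minima are 2 and -5, so the maximizer's maximin is 2; column maxima are 8 and 9, so the minimizer's minimax is 8. These differ, so the equilibrium is in mixed strategies.
Let the maximizer play I with probability p. The minimizer is indifferent when 2p + 8(1−p) = 9p − 5(1−p), giving p = 13/20.
Let the minimizer play r1 with probability q. The maximizer is indifferent when 2q + 9(1−q) = 8q − 5(1−q), giving q = 7/10.
The value is 2·(7/10) + (9)·(3/10) = 41/10.

41/10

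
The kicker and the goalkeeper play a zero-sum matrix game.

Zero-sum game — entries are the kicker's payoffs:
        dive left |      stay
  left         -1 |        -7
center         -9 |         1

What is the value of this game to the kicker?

Row minima are -7 and -9, so the kicker's maximin is -7; column maxima are -1 and 1, so the goalkeeper's minimax is -1. These differ, so the equilibrium is in mixed strategies.
Let the kicker play left with probability p. The goalkeeper is indifferent when −p − 9(1−p) = −7p + (1−p), giving p = 5/8.
Let the goalkeeper play dive left with probability q. The kicker is indifferent when −q − 7(1−q) = −9q + (1−q), giving q = 1/2.
The value is -1·(1/2) + (-7)·(1/2) = -4.

-4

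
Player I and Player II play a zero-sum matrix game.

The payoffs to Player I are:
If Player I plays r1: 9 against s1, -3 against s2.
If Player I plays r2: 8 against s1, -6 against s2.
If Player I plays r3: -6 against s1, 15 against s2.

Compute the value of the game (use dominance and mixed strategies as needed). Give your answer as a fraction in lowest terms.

39/11

Row r2 is strictly dominated by row r1, so Player I never plays it.
The remaining 2×2 game on (r1, r3) × (s1, s2) has no saddle point. Let Player I play r1 with probability p; indifference gives 9p − 6(1−p) = −3p + 15(1−p), so p = 7/11.
Similarly Player II's optimal q on s1 is 6/11, and the value is 9·(6/11) + (-3)·(5/11) = 39/11.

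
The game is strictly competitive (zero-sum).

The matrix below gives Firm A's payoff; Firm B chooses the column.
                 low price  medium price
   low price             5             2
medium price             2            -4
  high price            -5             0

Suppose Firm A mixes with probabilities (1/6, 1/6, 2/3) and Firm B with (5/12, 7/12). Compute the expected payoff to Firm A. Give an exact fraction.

Against (5/12, 7/12), each row's expected payoff is low price: 13/4; medium price: -3/2; high price: -25/12.
Taking the (1/6, 1/6, 2/3)-weighted average: (1/6)·(13/4) + (1/6)·(-3/2) + (2/3)·(-25/12) = -79/72.

-79/72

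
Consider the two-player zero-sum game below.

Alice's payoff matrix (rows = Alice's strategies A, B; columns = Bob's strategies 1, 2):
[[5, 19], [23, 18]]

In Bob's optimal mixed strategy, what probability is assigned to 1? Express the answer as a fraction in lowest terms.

1/19

Row minima are 5 and 18, so Alice's maximin is 18; column maxima are 23 and 19, so Bob's minimax is 19. These differ, so the equilibrium is in mixed strategies.
Let Bob play 1 with probability q. Alice is indifferent when 5q + 19(1−q) = 23q + 18(1−q), giving q = 1/19.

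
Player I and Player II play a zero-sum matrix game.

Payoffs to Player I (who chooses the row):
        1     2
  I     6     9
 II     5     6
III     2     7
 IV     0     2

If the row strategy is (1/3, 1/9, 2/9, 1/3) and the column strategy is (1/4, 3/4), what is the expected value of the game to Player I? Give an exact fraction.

Against (1/4, 3/4), each row's expected payoff is I: 33/4; II: 23/4; III: 23/4; IV: 3/2.
Taking the (1/3, 1/9, 2/9, 1/3)-weighted average: (1/3)·(33/4) + (1/9)·(23/4) + (2/9)·(23/4) + (1/3)·(3/2) = 31/6.

31/6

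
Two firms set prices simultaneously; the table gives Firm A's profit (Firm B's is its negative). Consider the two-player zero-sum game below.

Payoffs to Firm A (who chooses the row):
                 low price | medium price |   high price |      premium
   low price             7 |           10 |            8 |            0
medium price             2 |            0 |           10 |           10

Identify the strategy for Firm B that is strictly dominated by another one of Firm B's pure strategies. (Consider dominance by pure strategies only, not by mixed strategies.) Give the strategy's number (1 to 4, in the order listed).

Firm B prefers columns that give Firm A less. Compare high price with low price: 7 < 8, 2 < 10.
So low price strictly dominates high price for Firm B; high price is strictly dominated.

3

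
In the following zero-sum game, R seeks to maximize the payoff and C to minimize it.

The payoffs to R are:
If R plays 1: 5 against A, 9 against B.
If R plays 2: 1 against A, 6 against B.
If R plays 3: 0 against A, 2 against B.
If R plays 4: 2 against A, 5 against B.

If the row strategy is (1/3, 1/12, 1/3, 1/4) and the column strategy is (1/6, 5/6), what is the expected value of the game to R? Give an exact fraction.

44/9

Against (1/6, 5/6), each row's expected payoff is 1: 25/3; 2: 31/6; 3: 5/3; 4: 9/2.
Taking the (1/3, 1/12, 1/3, 1/4)-weighted average: (1/3)·(25/3) + (1/12)·(31/6) + (1/3)·(5/3) + (1/4)·(9/2) = 44/9.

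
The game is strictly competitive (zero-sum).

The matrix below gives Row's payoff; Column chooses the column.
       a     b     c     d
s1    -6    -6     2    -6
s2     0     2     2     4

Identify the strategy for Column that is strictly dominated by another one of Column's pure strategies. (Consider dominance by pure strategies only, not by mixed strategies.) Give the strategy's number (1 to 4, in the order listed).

Column prefers columns that give Row less. Compare c with a: -6 < 2, 0 < 2.
So a strictly dominates c for Column; c is strictly dominated.

3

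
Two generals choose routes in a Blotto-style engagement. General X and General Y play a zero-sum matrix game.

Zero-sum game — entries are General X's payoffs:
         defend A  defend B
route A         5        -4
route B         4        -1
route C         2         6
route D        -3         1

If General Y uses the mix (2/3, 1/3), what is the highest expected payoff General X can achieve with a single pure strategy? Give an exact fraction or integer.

route A: (5)·(2/3) + (-4)·(1/3) = 2.
route B: (4)·(2/3) + (-1)·(1/3) = 7/3.
route C: (2)·(2/3) + (6)·(1/3) = 10/3.
route D: (-3)·(2/3) + (1)·(1/3) = -5/3.
The best pure response is route C with expected payoff 10/3.

10/3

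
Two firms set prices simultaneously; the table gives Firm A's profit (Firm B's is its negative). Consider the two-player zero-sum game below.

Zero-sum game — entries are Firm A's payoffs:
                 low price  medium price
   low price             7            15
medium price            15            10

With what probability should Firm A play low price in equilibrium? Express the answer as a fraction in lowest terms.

Row minima are 7 and 10, so Firm A's maximin is 10; column maxima are 15 and 15, so Firm B's minimax is 15. These differ, so the equilibrium is in mixed strategies.
Let Firm A play low price with probability p. Firm B is indifferent when 7p + 15(1−p) = 15p + 10(1−p), giving p = 5/13.

5/13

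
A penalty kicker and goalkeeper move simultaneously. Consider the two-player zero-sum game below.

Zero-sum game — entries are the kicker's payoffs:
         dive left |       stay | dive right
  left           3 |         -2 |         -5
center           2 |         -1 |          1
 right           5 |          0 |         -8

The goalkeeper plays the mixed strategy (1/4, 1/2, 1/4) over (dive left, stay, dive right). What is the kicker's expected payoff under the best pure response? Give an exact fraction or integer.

left: (3)·(1/4) + (-2)·(1/2) + (-5)·(1/4) = -3/2.
center: (2)·(1/4) + (-1)·(1/2) + (1)·(1/4) = 1/4.
right: (5)·(1/4) + (0)·(1/2) + (-8)·(1/4) = -3/4.
The best pure response is center with expected payoff 1/4.

1/4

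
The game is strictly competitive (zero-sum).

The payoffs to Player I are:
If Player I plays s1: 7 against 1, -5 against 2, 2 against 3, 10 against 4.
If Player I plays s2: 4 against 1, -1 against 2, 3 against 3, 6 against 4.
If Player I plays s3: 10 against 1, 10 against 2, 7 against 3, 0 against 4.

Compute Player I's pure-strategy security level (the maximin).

The worst-case payoff for each row is s1: -5, s2: -1, s3: 0.
The best of these is 0.

0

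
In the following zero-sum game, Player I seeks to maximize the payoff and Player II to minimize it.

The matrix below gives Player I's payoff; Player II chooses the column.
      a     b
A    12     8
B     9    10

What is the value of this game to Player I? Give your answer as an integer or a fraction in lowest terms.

48/5

Row minima are 8 and 9, so Player I's maximin is 9; column maxima are 12 and 10, so Player II's minimax is 10. These differ, so the equilibrium is in mixed strategies.
Let Player I play A with probability p. Player II is indifferent when 12p + 9(1−p) = 8p + 10(1−p), giving p = 1/5.
Let Player II play a with probability q. Player I is indifferent when 12q + 8(1−q) = 9q + 10(1−q), giving q = 2/5.
The value is 12·(2/5) + (8)·(3/5) = 48/5.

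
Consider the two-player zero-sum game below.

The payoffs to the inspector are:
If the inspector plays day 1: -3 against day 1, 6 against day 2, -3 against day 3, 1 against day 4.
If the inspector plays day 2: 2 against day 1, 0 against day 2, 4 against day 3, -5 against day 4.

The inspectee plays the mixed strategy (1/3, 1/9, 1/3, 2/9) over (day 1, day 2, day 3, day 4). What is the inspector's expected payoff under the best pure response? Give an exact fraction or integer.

day 1: (-3)·(1/3) + (6)·(1/9) + (-3)·(1/3) + (1)·(2/9) = -10/9.
day 2: (2)·(1/3) + (0)·(1/9) + (4)·(1/3) + (-5)·(2/9) = 8/9.
The best pure response is day 2 with expected payoff 8/9.

8/9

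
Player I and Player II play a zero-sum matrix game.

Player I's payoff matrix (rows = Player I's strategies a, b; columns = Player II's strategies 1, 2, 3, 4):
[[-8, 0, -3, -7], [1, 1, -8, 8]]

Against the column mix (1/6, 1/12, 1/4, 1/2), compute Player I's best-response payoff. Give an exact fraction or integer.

9/4

a: (-8)·(1/6) + (0)·(1/12) + (-3)·(1/4) + (-7)·(1/2) = -67/12.
b: (1)·(1/6) + (1)·(1/12) + (-8)·(1/4) + (8)·(1/2) = 9/4.
The best pure response is b with expected payoff 9/4.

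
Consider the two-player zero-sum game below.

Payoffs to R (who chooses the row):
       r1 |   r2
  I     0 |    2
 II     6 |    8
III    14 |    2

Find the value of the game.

50/7

Row I is strictly dominated by row II, so R never plays it.
The remaining 2×2 game on (II, III) × (r1, r2) has no saddle point. Let R play II with probability p; indifference gives 6p + 14(1−p) = 8p + 2(1−p), so p = 6/7.
Similarly C's optimal q on r1 is 3/7, and the value is 6·(3/7) + (8)·(4/7) = 50/7.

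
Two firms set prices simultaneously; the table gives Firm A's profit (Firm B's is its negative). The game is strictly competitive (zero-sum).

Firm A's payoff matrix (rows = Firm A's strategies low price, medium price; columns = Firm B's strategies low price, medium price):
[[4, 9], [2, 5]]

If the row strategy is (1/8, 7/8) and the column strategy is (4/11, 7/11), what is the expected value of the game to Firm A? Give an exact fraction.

95/22

Against (4/11, 7/11), each row's expected payoff is low price: 79/11; medium price: 43/11.
Taking the (1/8, 7/8)-weighted average: (1/8)·(79/11) + (7/8)·(43/11) = 95/22.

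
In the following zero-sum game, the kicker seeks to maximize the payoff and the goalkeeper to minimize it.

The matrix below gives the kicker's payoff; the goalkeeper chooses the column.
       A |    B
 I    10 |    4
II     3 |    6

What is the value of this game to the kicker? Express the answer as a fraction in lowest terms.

16/3

Row minima are 4 and 3, so the kicker's maximin is 4; column maxima are 10 and 6, so the goalkeeper's minimax is 6. These differ, so the equilibrium is in mixed strategies.
Let the kicker play I with probability p. The goalkeeper is indifferent when 10p + 3(1−p) = 4p + 6(1−p), giving p = 1/3.
Let the goalkeeper play A with probability q. The kicker is indifferent when 10q + 4(1−q) = 3q + 6(1−q), giving q = 2/9.
The value is 10·(2/9) + (4)·(7/9) = 16/3.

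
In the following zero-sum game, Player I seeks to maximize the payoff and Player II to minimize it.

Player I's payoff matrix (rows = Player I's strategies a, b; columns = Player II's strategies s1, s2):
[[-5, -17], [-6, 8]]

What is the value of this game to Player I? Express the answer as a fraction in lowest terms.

Row minima are -17 and -6, so Player I's maximin is -6; column maxima are -5 and 8, so Player II's minimax is -5. These differ, so the equilibrium is in mixed strategies.
Let Player I play a with probability p. Player II is indifferent when −5p − 6(1−p) = −17p + 8(1−p), giving p = 7/13.
Let Player II play s1 with probability q. Player I is indifferent when −5q − 17(1−q) = −6q + 8(1−q), giving q = 25/26.
The value is -5·(25/26) + (-17)·(1/26) = -71/13.

-71/13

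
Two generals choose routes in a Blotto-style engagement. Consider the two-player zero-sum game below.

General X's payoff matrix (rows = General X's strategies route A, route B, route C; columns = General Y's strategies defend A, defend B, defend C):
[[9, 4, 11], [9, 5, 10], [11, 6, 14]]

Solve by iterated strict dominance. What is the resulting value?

Column defend C is strictly dominated by defend A for General Y (9<11, 9<10, 11<14); eliminate defend C.
Row route A is strictly dominated by row route C (11>9, 6>4); eliminate route A.
Column defend A is strictly dominated by defend B for General Y (5<9, 6<11); eliminate defend A.
Row route B is strictly dominated by row route C (6>5); eliminate route B.
Only (route C, defend B) remains, with payoff 6.

6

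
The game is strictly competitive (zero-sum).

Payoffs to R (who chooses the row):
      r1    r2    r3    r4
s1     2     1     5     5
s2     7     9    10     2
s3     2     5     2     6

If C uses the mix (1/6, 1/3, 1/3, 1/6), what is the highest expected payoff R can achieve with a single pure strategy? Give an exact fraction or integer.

s1: (2)·(1/6) + (1)·(1/3) + (5)·(1/3) + (5)·(1/6) = 19/6.
s2: (7)·(1/6) + (9)·(1/3) + (10)·(1/3) + (2)·(1/6) = 47/6.
s3: (2)·(1/6) + (5)·(1/3) + (2)·(1/3) + (6)·(1/6) = 11/3.
The best pure response is s2 with expected payoff 47/6.

47/6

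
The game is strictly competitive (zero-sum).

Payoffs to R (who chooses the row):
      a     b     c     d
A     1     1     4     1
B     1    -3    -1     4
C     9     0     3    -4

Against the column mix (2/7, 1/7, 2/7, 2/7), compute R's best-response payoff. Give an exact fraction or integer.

A: (1)·(2/7) + (1)·(1/7) + (4)·(2/7) + (1)·(2/7) = 13/7.
B: (1)·(2/7) + (-3)·(1/7) + (-1)·(2/7) + (4)·(2/7) = 5/7.
C: (9)·(2/7) + (0)·(1/7) + (3)·(2/7) + (-4)·(2/7) = 16/7.
The best pure response is C with expected payoff 16/7.

16/7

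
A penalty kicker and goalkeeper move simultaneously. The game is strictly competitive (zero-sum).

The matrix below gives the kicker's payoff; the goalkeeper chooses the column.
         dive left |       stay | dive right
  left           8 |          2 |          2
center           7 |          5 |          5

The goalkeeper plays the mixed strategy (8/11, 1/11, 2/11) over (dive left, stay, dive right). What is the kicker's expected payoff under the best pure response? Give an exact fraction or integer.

71/11

left: (8)·(8/11) + (2)·(1/11) + (2)·(2/11) = 70/11.
center: (7)·(8/11) + (5)·(1/11) + (5)·(2/11) = 71/11.
The best pure response is center with expected payoff 71/11.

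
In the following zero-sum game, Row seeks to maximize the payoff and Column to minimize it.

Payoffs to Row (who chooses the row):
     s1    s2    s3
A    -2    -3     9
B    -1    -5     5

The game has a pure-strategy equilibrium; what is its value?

-3

Row minima: -3, -5 → Row's maximin is -3.
Column maxima: -1, -3, 9 → Column's minimax is -3.
They coincide at (A, s2), so the value is -3.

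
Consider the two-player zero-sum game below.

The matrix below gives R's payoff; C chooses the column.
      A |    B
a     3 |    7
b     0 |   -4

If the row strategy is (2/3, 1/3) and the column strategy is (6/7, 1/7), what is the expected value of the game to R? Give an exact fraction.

46/21

Against (6/7, 1/7), each row's expected payoff is a: 25/7; b: -4/7.
Taking the (2/3, 1/3)-weighted average: (2/3)·(25/7) + (1/3)·(-4/7) = 46/21.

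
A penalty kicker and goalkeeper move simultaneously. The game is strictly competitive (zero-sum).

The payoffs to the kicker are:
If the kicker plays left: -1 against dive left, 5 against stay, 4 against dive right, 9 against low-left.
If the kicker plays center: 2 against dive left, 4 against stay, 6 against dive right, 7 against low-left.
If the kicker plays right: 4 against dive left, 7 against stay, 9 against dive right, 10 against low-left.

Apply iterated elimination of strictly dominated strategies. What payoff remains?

Row center is strictly dominated by row right (4>2, 7>4, 9>6, 10>7); eliminate center.
Column dive right is strictly dominated by dive left for the goalkeeper (-1<4, 4<9); eliminate dive right.
Row left is strictly dominated by row right (4>-1, 7>5, 10>9); eliminate left.
Column stay is strictly dominated by dive left for the goalkeeper (4<7); eliminate stay.
Column low-left is strictly dominated by dive left for the goalkeeper (4<10); eliminate low-left.
Only (right, dive left) remains, with payoff 4.

4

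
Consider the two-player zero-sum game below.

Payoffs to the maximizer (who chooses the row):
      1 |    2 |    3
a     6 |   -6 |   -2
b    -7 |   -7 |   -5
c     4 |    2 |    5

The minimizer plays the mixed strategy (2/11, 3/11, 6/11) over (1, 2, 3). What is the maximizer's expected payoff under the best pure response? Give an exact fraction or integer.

a: (6)·(2/11) + (-6)·(3/11) + (-2)·(6/11) = -18/11.
b: (-7)·(2/11) + (-7)·(3/11) + (-5)·(6/11) = -65/11.
c: (4)·(2/11) + (2)·(3/11) + (5)·(6/11) = 4.
The best pure response is c with expected payoff 4.

4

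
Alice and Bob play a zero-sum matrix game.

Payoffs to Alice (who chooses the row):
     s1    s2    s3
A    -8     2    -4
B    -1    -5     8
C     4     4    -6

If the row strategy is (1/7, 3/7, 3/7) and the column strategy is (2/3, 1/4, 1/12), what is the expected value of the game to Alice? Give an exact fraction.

Against (2/3, 1/4, 1/12), each row's expected payoff is A: -31/6; B: -5/4; C: 19/6.
Taking the (1/7, 3/7, 3/7)-weighted average: (1/7)·(-31/6) + (3/7)·(-5/4) + (3/7)·(19/6) = 1/12.

1/12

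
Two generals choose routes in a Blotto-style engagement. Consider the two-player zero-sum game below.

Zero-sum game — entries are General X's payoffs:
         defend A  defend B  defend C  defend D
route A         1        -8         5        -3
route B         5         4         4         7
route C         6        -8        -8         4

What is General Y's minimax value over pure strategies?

The worst case (largest entry) in each column is defend A: 6, defend B: 4, defend C: 5, defend D: 7.
The best (smallest) of these is 4.

4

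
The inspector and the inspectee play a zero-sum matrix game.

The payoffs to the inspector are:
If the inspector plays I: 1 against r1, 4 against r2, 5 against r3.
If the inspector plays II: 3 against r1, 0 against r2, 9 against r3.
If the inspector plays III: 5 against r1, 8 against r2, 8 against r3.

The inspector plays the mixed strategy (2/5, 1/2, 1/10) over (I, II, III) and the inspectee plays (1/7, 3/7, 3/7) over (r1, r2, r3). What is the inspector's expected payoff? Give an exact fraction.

Against (1/7, 3/7, 3/7), each row's expected payoff is I: 4; II: 30/7; III: 53/7.
Taking the (2/5, 1/2, 1/10)-weighted average: (2/5)·(4) + (1/2)·(30/7) + (1/10)·(53/7) = 9/2.

9/2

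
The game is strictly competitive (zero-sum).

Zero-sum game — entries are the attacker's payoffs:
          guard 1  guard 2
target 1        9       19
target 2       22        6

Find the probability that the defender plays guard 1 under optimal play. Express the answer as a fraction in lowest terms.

1/2

Row minima are 9 and 6, so the attacker's maximin is 9; column maxima are 22 and 19, so the defender's minimax is 19. These differ, so the equilibrium is in mixed strategies.
Let the defender play guard 1 with probability q. The attacker is indifferent when 9q + 19(1−q) = 22q + 6(1−q), giving q = 1/2.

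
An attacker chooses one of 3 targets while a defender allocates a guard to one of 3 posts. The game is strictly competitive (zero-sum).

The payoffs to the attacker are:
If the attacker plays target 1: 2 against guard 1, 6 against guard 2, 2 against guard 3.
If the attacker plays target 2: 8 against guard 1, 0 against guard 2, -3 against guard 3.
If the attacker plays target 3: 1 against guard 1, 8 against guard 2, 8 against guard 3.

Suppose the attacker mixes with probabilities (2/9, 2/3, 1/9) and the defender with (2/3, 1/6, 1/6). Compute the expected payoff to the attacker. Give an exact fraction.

113/27

Against (2/3, 1/6, 1/6), each row's expected payoff is target 1: 8/3; target 2: 29/6; target 3: 10/3.
Taking the (2/9, 2/3, 1/9)-weighted average: (2/9)·(8/3) + (2/3)·(29/6) + (1/9)·(10/3) = 113/27.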